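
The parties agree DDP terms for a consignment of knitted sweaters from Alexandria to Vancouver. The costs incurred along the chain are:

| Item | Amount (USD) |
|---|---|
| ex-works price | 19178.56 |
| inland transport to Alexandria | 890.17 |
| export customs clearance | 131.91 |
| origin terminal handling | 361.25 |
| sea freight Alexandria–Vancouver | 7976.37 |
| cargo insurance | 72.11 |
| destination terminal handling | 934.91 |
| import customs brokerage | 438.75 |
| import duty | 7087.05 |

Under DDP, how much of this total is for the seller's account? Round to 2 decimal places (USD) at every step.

DDP: the seller bears all costs including import duty.
Seller's account: goods 19178.56 + inland to port 890.17 + export clearance 131.91 + origin terminal 361.25 + freight 7976.37 + insurance 72.11 + destination terminal 934.91 + brokerage 438.75 + duty 7087.05 = 37071.08
Buyer's account: 0.00

Seller's account: USD 37071.08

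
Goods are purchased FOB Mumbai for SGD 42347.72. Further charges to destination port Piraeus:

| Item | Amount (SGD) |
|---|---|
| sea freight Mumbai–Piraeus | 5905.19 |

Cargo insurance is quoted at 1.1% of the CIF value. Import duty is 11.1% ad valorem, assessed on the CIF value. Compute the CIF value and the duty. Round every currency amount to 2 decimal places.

CIF value: SGD 48789.60; import duty: SGD 5415.65

Let C be the CIF value. C = FOB price + freight + 1.1% × C
C − 1.1% × C = 42347.72 + 5905.19
0.989 × C = 48252.91
C = 48252.91 / 0.989 = 48789.60
Insurance premium = 1.1% × 48789.60 = 536.69
Import duty = 48789.60 × 11.1% = 5415.65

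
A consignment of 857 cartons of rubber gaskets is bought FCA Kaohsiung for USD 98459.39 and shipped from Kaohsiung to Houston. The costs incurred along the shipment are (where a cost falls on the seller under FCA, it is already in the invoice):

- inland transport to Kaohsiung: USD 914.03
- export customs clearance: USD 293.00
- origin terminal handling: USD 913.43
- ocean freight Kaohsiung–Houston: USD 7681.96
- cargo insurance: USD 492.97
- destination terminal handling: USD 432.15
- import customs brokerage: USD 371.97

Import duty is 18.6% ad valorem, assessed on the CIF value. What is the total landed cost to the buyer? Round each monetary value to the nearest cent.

Total landed cost: USD 128355.75

FCA: the seller delivers export-cleared goods to the carrier; the buyer bears costs from that point.
Already in the invoice (seller's account under FCA): inland to port, export clearance — exclude.
CIF value = FCA price + origin terminal + freight + insurance = 98459.39 + 913.43 + 7681.96 + 492.97 = 107547.75
Import duty = 107547.75 × 18.6% = 20003.88
Buyer bears: origin terminal 913.43 + freight 7681.96 + insurance 492.97 + destination terminal 432.15 + brokerage 371.97 + duty 20003.88 = 29896.36
Landed cost = invoice 98459.39 + 29896.36 = 128355.75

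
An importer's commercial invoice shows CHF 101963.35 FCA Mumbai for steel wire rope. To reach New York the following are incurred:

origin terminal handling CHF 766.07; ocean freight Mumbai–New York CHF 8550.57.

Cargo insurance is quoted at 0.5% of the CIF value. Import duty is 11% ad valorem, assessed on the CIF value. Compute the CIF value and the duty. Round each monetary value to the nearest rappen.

CIF value: CHF 111839.19; import duty: CHF 12302.31

Let C be the CIF value. C = FCA price + pre-shipment costs + freight + 0.5% × C
C − 0.5% × C = 101963.35 + 766.07 + 8550.57
0.995 × C = 111279.99
C = 111279.99 / 0.995 = 111839.19
Insurance premium = 0.5% × 111839.19 = 559.20
Import duty = 111839.19 × 11% = 12302.31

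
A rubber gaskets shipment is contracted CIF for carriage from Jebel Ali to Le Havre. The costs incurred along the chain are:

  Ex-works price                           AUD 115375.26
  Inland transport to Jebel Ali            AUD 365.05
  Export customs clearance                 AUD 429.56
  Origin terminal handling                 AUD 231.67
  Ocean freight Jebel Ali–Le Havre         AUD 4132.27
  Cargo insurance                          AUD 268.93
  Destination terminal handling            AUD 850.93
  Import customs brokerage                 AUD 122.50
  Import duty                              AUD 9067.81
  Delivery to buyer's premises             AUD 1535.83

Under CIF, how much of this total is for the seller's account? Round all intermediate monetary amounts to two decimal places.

Seller's account: AUD 120802.74

CIF: the seller pays costs through ocean freight and marine insurance to the destination port.
Seller's account: goods 115375.26 + inland to port 365.05 + export clearance 429.56 + origin terminal 231.67 + freight 4132.27 + insurance 268.93 = 120802.74
Buyer's account: destination terminal 850.93 + brokerage 122.50 + duty 9067.81 + delivery 1535.83 = 11577.07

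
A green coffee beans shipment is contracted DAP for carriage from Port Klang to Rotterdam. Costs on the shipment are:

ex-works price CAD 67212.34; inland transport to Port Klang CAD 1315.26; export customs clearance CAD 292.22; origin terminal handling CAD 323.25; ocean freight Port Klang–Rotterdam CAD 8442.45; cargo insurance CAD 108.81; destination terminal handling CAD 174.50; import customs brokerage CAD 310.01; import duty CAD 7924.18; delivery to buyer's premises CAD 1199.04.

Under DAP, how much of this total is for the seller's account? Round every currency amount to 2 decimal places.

Seller's account: CAD 79067.87

DAP: the seller bears all costs to the named destination except import duty and clearance.
Seller's account: goods 67212.34 + inland to port 1315.26 + export clearance 292.22 + origin terminal 323.25 + freight 8442.45 + insurance 108.81 + destination terminal 174.50 + delivery 1199.04 = 79067.87
Buyer's account: brokerage 310.01 + duty 7924.18 = 8234.19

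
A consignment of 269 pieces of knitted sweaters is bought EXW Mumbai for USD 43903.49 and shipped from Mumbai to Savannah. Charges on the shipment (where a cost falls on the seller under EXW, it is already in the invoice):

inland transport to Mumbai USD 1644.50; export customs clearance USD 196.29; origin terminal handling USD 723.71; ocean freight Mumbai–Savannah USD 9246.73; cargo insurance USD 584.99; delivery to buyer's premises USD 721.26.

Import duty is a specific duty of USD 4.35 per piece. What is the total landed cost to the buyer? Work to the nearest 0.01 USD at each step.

Total landed cost: USD 58191.12

EXW: the seller makes goods available at their premises; the buyer bears all onward costs.
CIF value = EXW price + inland to port + export clearance + origin terminal + freight + insurance = 43903.49 + 1644.50 + 196.29 + 723.71 + 9246.73 + 584.99 = 56299.71
Import duty = 269 × 4.35 = 1170.15
Buyer bears: inland to port 1644.50 + export clearance 196.29 + origin terminal 723.71 + freight 9246.73 + insurance 584.99 + delivery 721.26 + duty 1170.15 = 14287.63
Landed cost = invoice 43903.49 + 14287.63 = 58191.12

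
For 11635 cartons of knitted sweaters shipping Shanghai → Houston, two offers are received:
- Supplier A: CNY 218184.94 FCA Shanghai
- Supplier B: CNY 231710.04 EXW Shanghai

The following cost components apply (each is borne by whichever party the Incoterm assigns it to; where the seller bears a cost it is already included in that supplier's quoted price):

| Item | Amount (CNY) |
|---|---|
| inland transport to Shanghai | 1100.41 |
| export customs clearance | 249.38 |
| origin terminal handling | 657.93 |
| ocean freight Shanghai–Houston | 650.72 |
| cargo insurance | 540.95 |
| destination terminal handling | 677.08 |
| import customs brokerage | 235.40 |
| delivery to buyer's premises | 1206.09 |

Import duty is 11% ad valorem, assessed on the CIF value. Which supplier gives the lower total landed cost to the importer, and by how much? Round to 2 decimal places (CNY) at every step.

Supplier A (FCA):
CIF value = FCA price + origin terminal + freight + insurance = 218184.94 + 657.93 + 650.72 + 540.95 = 220034.54
Import duty = 220034.54 × 11% = 24203.80
Buyer bears (A): 657.93 + 650.72 + 540.95 + 677.08 + 235.40 + 1206.09 = 3968.17
Landed cost (A) = invoice 218184.94 + 3968.17 + duty 24203.80 = 246356.91
Supplier B (EXW):
CIF value = EXW price + inland to port + export clearance + origin terminal + freight + insurance = 231710.04 + 1100.41 + 249.38 + 657.93 + 650.72 + 540.95 = 234909.43
Import duty = 234909.43 × 11% = 25840.04
Buyer bears (B): 1100.41 + 249.38 + 657.93 + 650.72 + 540.95 + 677.08 + 235.40 + 1206.09 = 5317.96
Landed cost (B) = invoice 231710.04 + 5317.96 + duty 25840.04 = 262868.04
Difference = |246356.91 − 262868.04| = 16511.13

Supplier A is cheaper by CNY 16511.13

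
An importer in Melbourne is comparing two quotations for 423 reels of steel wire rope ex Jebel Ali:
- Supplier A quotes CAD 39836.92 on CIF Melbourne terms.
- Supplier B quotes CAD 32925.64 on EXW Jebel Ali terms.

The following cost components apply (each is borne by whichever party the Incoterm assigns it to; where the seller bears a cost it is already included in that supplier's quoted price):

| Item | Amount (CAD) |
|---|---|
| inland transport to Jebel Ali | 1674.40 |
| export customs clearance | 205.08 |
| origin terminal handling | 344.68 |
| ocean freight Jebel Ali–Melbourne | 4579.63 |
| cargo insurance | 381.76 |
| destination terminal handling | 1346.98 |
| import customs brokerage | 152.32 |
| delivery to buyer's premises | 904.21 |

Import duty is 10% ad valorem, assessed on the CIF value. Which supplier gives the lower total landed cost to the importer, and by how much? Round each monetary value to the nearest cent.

Supplier A is cheaper by CAD 301.70

Supplier A (CIF):
The CIF price already equals the CIF value: 39836.92
Import duty = 39836.92 × 10% = 3983.69
Buyer bears (A): 1346.98 + 152.32 + 904.21 = 2403.51
Landed cost (A) = invoice 39836.92 + 2403.51 + duty 3983.69 = 46224.12
Supplier B (EXW):
CIF value = EXW price + inland to port + export clearance + origin terminal + freight + insurance = 32925.64 + 1674.40 + 205.08 + 344.68 + 4579.63 + 381.76 = 40111.19
Import duty = 40111.19 × 10% = 4011.12
Buyer bears (B): 1674.40 + 205.08 + 344.68 + 4579.63 + 381.76 + 1346.98 + 152.32 + 904.21 = 9589.06
Landed cost (B) = invoice 32925.64 + 9589.06 + duty 4011.12 = 46525.82
Difference = |46224.12 − 46525.82| = 301.70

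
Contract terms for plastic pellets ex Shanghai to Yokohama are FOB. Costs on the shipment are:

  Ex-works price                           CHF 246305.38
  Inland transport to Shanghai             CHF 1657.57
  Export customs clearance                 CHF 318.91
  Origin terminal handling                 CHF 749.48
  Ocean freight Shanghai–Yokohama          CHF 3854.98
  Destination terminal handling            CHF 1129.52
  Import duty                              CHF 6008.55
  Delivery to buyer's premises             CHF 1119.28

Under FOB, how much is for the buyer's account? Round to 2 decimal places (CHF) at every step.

FOB: the seller bears costs until goods are on board at the origin port; the buyer bears freight, insurance and all costs thereafter.
Seller's account: goods 246305.38 + inland to port 1657.57 + export clearance 318.91 + origin terminal 749.48 = 249031.34
Buyer's account: freight 3854.98 + destination terminal 1129.52 + duty 6008.55 + delivery 1119.28 = 12112.33

Buyer's account: CHF 12112.33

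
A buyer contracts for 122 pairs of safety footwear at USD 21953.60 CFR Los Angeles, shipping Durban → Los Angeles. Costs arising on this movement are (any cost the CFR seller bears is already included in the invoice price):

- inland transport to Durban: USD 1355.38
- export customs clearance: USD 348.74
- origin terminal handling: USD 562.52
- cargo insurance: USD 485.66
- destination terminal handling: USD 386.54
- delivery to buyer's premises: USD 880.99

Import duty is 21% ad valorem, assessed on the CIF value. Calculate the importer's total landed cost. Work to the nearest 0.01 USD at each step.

CFR: the seller pays costs through ocean freight to the destination port, but not insurance.
Already in the invoice (seller's account under CFR): inland to port, export clearance, origin terminal — exclude.
CIF value = CFR price + insurance = 21953.60 + 485.66 = 22439.26
Import duty = 22439.26 × 21% = 4712.24
Buyer bears: insurance 485.66 + destination terminal 386.54 + delivery 880.99 + duty 4712.24 = 6465.43
Landed cost = invoice 21953.60 + 6465.43 = 28419.03

Total landed cost: USD 28419.03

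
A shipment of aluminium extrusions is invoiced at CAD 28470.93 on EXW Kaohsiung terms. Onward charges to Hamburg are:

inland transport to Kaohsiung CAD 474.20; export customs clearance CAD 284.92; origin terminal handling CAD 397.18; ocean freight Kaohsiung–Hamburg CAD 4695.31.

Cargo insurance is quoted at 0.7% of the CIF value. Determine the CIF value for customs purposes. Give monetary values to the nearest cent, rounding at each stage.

CIF value: CAD 34564.49

Let C be the CIF value. C = EXW price + pre-shipment costs + freight + 0.7% × C
C − 0.7% × C = 28470.93 + 474.20 + 284.92 + 397.18 + 4695.31
0.993 × C = 34322.54
C = 34322.54 / 0.993 = 34564.49
Insurance premium = 0.7% × 34564.49 = 241.95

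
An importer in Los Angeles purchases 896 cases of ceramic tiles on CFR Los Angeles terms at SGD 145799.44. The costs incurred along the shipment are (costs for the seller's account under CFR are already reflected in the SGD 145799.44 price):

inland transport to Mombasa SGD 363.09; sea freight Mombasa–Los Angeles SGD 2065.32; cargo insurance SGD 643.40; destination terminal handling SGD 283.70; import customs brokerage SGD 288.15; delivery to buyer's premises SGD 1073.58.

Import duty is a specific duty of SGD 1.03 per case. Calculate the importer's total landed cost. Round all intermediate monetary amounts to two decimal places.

Total landed cost: SGD 149011.15

CFR: the seller pays costs through ocean freight to the destination port, but not insurance.
Already in the invoice (seller's account under CFR): inland to port, freight — exclude.
CIF value = CFR price + insurance = 145799.44 + 643.40 = 146442.84
Import duty = 896 × 1.03 = 922.88
Buyer bears: insurance 643.40 + destination terminal 283.70 + brokerage 288.15 + delivery 1073.58 + duty 922.88 = 3211.71
Landed cost = invoice 145799.44 + 3211.71 = 149011.15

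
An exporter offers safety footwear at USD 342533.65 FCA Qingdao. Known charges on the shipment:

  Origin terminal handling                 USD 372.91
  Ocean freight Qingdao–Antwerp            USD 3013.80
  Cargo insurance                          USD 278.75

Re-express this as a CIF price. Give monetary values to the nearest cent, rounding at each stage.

CIF price: USD 346199.11

From FCA to CIF, the seller additionally bears: origin terminal, freight, insurance.
CIF price = 342533.65 + 372.91 + 3013.80 + 278.75 = 346199.11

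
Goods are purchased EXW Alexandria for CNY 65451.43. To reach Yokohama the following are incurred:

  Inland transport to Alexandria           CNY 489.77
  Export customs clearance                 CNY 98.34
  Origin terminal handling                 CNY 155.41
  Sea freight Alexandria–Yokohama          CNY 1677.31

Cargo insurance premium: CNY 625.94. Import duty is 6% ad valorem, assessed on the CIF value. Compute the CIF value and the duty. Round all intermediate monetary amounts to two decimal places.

CIF = EXW price + pre-shipment costs + freight + insurance
CIF = 65451.43 + 489.77 + 98.34 + 155.41 + 1677.31 + 625.94 = 68498.20
Import duty = 68498.20 × 6% = 4109.89

CIF value: CNY 68498.20; import duty: CNY 4109.89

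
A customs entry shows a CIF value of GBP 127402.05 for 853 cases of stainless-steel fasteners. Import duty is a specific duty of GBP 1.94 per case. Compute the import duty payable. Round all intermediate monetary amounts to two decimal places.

Import duty = 853 × 1.94 = 1654.82

Import duty: GBP 1654.82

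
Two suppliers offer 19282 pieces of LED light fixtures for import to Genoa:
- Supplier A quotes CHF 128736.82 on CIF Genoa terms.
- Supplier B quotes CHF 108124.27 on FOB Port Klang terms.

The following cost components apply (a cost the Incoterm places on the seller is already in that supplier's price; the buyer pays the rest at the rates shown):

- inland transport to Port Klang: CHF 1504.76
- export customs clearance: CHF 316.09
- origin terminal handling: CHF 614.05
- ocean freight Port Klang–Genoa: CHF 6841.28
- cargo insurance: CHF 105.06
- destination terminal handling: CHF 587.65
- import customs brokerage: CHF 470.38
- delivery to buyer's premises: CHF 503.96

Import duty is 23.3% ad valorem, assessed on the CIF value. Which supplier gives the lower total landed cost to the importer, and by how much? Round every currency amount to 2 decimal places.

Supplier A (CIF):
The CIF price already equals the CIF value: 128736.82
Import duty = 128736.82 × 23.3% = 29995.68
Buyer bears (A): 587.65 + 470.38 + 503.96 = 1561.99
Landed cost (A) = invoice 128736.82 + 1561.99 + duty 29995.68 = 160294.49
Supplier B (FOB):
CIF value = FOB price + freight + insurance = 108124.27 + 6841.28 + 105.06 = 115070.61
Import duty = 115070.61 × 23.3% = 26811.45
Buyer bears (B): 6841.28 + 105.06 + 587.65 + 470.38 + 503.96 = 8508.33
Landed cost (B) = invoice 108124.27 + 8508.33 + duty 26811.45 = 143444.05
Difference = |160294.49 − 143444.05| = 16850.44

Supplier B is cheaper by CHF 16850.44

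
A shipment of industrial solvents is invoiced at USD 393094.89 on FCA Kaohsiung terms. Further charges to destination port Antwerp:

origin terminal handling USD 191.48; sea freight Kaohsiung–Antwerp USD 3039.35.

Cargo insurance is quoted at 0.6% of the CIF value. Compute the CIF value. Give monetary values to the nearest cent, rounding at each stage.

Let C be the CIF value. C = FCA price + pre-shipment costs + freight + 0.6% × C
C − 0.6% × C = 393094.89 + 191.48 + 3039.35
0.994 × C = 396325.72
C = 396325.72 / 0.994 = 398718.03
Insurance premium = 0.6% × 398718.03 = 2392.31

CIF value: USD 398718.03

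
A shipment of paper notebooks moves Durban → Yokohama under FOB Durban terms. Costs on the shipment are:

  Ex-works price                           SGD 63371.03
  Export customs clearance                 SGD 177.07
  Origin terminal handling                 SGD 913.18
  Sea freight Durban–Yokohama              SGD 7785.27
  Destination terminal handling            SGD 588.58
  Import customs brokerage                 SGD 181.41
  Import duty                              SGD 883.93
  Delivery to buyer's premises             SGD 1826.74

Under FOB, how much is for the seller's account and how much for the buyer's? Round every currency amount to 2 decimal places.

Seller: SGD 64461.28; buyer: SGD 11265.93

FOB: the seller bears costs until goods are on board at the origin port; the buyer bears freight, insurance and all costs thereafter.
Seller's account: goods 63371.03 + export clearance 177.07 + origin terminal 913.18 = 64461.28
Buyer's account: freight 7785.27 + destination terminal 588.58 + brokerage 181.41 + duty 883.93 + delivery 1826.74 = 11265.93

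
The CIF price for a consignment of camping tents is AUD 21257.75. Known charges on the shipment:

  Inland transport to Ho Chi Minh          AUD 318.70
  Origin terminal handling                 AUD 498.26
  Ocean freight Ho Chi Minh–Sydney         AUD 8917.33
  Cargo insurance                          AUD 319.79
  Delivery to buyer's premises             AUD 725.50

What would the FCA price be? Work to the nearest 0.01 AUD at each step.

FCA price: AUD 11522.37

Not relevant to the conversion: inland to port — on the seller under both CIF and FCA; already in the CIF price and stays in the FCA price. delivery — on the buyer under both terms; not part of either seller's price.
From CIF to FCA, the seller no longer bears: origin terminal, freight, insurance.
FCA price = 21257.75 − 498.26 − 8917.33 − 319.79 = 11522.37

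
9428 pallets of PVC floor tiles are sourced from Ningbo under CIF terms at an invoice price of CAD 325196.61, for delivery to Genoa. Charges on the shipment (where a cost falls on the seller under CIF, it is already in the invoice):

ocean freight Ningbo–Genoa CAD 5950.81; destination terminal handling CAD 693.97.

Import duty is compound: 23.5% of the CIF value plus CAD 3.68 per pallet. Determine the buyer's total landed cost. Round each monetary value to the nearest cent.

CIF: the seller pays costs through ocean freight and marine insurance to the destination port.
Already in the invoice (seller's account under CIF): freight — exclude.
The CIF price already equals the CIF value: 325196.61
Ad valorem component: 325196.61 × 23.5% = 76421.20
Specific component: 9428 × 3.68 = 34695.04
Import duty = 76421.20 + 34695.04 = 111116.24
Buyer bears: destination terminal 693.97 + duty 111116.24 = 111810.21
Landed cost = invoice 325196.61 + 111810.21 = 437006.82

Total landed cost: CAD 437006.82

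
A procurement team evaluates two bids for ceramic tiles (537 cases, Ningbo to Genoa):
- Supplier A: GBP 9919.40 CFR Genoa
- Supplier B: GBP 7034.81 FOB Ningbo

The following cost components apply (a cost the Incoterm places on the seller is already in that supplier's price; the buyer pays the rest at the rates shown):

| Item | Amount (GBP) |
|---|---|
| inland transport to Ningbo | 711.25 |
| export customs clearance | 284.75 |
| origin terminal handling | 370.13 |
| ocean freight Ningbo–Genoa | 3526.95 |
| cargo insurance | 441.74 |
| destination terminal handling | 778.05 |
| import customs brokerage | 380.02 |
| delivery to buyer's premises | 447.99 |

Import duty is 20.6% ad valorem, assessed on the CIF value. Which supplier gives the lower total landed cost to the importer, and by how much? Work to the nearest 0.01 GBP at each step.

Supplier A (CFR):
CIF value = CFR price + insurance = 9919.40 + 441.74 = 10361.14
Import duty = 10361.14 × 20.6% = 2134.39
Buyer bears (A): 441.74 + 778.05 + 380.02 + 447.99 = 2047.80
Landed cost (A) = invoice 9919.40 + 2047.80 + duty 2134.39 = 14101.59
Supplier B (FOB):
CIF value = FOB price + freight + insurance = 7034.81 + 3526.95 + 441.74 = 11003.50
Import duty = 11003.50 × 20.6% = 2266.72
Buyer bears (B): 3526.95 + 441.74 + 778.05 + 380.02 + 447.99 = 5574.75
Landed cost (B) = invoice 7034.81 + 5574.75 + duty 2266.72 = 14876.28
Difference = |14101.59 − 14876.28| = 774.69

Supplier A is cheaper by GBP 774.69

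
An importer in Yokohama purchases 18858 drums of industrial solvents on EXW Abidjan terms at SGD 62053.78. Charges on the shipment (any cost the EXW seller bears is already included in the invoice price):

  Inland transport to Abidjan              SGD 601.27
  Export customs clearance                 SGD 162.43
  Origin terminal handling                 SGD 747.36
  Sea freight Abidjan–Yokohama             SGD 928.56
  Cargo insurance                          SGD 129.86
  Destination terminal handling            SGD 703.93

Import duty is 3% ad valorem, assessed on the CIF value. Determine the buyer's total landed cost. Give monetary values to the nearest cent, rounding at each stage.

Total landed cost: SGD 67265.89

EXW: the seller makes goods available at their premises; the buyer bears all onward costs.
CIF value = EXW price + inland to port + export clearance + origin terminal + freight + insurance = 62053.78 + 601.27 + 162.43 + 747.36 + 928.56 + 129.86 = 64623.26
Import duty = 64623.26 × 3% = 1938.70
Buyer bears: inland to port 601.27 + export clearance 162.43 + origin terminal 747.36 + freight 928.56 + insurance 129.86 + destination terminal 703.93 + duty 1938.70 = 5212.11
Landed cost = invoice 62053.78 + 5212.11 = 67265.89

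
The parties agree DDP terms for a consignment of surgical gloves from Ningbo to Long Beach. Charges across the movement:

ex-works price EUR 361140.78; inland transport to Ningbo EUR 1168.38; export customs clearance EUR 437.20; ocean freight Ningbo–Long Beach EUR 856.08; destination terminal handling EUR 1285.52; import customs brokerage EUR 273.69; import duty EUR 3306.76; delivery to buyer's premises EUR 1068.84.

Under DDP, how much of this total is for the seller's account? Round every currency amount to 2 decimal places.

Seller's account: EUR 369537.25

DDP: the seller bears all costs including import duty.
Seller's account: goods 361140.78 + inland to port 1168.38 + export clearance 437.20 + freight 856.08 + destination terminal 1285.52 + brokerage 273.69 + duty 3306.76 + delivery 1068.84 = 369537.25
Buyer's account: 0.00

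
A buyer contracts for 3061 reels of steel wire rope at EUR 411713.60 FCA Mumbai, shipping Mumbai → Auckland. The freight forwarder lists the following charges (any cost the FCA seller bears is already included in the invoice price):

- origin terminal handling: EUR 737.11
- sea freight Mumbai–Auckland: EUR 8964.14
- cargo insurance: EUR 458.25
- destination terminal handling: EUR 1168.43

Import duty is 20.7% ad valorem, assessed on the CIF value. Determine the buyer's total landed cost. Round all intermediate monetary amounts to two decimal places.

Total landed cost: EUR 510369.26

FCA: the seller delivers export-cleared goods to the carrier; the buyer bears costs from that point.
CIF value = FCA price + origin terminal + freight + insurance = 411713.60 + 737.11 + 8964.14 + 458.25 = 421873.10
Import duty = 421873.10 × 20.7% = 87327.73
Buyer bears: origin terminal 737.11 + freight 8964.14 + insurance 458.25 + destination terminal 1168.43 + duty 87327.73 = 98655.66
Landed cost = invoice 411713.60 + 98655.66 = 510369.26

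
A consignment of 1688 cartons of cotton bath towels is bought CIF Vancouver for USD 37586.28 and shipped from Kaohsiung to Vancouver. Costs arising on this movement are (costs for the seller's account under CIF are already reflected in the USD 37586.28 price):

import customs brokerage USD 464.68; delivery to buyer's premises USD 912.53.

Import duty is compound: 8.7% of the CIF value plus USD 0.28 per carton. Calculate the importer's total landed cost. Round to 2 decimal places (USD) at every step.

CIF: the seller pays costs through ocean freight and marine insurance to the destination port.
The CIF price already equals the CIF value: 37586.28
Ad valorem component: 37586.28 × 8.7% = 3270.01
Specific component: 1688 × 0.28 = 472.64
Import duty = 3270.01 + 472.64 = 3742.65
Buyer bears: brokerage 464.68 + delivery 912.53 + duty 3742.65 = 5119.86
Landed cost = invoice 37586.28 + 5119.86 = 42706.14

Total landed cost: USD 42706.14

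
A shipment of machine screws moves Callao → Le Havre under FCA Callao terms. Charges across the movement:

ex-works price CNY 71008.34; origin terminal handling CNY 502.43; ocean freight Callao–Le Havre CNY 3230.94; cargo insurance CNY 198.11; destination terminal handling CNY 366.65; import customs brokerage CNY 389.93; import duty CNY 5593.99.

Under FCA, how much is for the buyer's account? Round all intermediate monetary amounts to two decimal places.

FCA: the seller delivers export-cleared goods to the carrier; the buyer bears costs from that point.
Seller's account: goods 71008.34 = 71008.34
Buyer's account: origin terminal 502.43 + freight 3230.94 + insurance 198.11 + destination terminal 366.65 + brokerage 389.93 + duty 5593.99 = 10282.05

Buyer's account: CNY 10282.05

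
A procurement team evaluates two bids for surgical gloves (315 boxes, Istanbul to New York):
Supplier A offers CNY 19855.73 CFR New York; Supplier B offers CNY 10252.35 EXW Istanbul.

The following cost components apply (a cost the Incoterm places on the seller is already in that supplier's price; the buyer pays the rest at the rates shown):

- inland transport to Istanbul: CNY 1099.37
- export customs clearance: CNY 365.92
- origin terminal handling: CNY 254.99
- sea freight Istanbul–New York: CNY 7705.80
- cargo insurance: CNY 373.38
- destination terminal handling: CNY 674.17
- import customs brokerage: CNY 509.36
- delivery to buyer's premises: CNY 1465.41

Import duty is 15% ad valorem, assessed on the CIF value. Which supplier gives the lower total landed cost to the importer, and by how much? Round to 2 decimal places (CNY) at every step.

Supplier A (CFR):
CIF value = CFR price + insurance = 19855.73 + 373.38 = 20229.11
Import duty = 20229.11 × 15% = 3034.37
Buyer bears (A): 373.38 + 674.17 + 509.36 + 1465.41 = 3022.32
Landed cost (A) = invoice 19855.73 + 3022.32 + duty 3034.37 = 25912.42
Supplier B (EXW):
CIF value = EXW price + inland to port + export clearance + origin terminal + freight + insurance = 10252.35 + 1099.37 + 365.92 + 254.99 + 7705.80 + 373.38 = 20051.81
Import duty = 20051.81 × 15% = 3007.77
Buyer bears (B): 1099.37 + 365.92 + 254.99 + 7705.80 + 373.38 + 674.17 + 509.36 + 1465.41 = 12448.40
Landed cost (B) = invoice 10252.35 + 12448.40 + duty 3007.77 = 25708.52
Difference = |25912.42 − 25708.52| = 203.90

Supplier B is cheaper by CNY 203.90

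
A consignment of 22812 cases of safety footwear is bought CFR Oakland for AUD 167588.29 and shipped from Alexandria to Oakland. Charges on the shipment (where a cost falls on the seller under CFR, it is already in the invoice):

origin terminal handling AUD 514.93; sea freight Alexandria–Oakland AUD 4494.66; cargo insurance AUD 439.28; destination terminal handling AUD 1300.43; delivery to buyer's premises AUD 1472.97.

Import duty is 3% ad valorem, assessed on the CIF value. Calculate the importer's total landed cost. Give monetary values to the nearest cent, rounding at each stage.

Total landed cost: AUD 175841.80

CFR: the seller pays costs through ocean freight to the destination port, but not insurance.
Already in the invoice (seller's account under CFR): origin terminal, freight — exclude.
CIF value = CFR price + insurance = 167588.29 + 439.28 = 168027.57
Import duty = 168027.57 × 3% = 5040.83
Buyer bears: insurance 439.28 + destination terminal 1300.43 + delivery 1472.97 + duty 5040.83 = 8253.51
Landed cost = invoice 167588.29 + 8253.51 = 175841.80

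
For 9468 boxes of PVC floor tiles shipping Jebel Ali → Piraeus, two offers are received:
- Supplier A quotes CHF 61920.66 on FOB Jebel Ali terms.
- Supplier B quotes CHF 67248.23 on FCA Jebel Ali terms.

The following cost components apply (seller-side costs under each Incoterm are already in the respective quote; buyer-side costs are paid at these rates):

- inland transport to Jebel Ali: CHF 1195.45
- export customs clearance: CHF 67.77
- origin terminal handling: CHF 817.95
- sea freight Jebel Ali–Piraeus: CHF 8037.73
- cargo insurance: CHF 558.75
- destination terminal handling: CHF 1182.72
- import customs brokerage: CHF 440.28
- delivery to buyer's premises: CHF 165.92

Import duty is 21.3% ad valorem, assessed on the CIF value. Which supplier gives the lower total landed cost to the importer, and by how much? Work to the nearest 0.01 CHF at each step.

Supplier A is cheaper by CHF 7454.52

Supplier A (FOB):
CIF value = FOB price + freight + insurance = 61920.66 + 8037.73 + 558.75 = 70517.14
Import duty = 70517.14 × 21.3% = 15020.15
Buyer bears (A): 8037.73 + 558.75 + 1182.72 + 440.28 + 165.92 = 10385.40
Landed cost (A) = invoice 61920.66 + 10385.40 + duty 15020.15 = 87326.21
Supplier B (FCA):
CIF value = FCA price + origin terminal + freight + insurance = 67248.23 + 817.95 + 8037.73 + 558.75 = 76662.66
Import duty = 76662.66 × 21.3% = 16329.15
Buyer bears (B): 817.95 + 8037.73 + 558.75 + 1182.72 + 440.28 + 165.92 = 11203.35
Landed cost (B) = invoice 67248.23 + 11203.35 + duty 16329.15 = 94780.73
Difference = |87326.21 − 94780.73| = 7454.52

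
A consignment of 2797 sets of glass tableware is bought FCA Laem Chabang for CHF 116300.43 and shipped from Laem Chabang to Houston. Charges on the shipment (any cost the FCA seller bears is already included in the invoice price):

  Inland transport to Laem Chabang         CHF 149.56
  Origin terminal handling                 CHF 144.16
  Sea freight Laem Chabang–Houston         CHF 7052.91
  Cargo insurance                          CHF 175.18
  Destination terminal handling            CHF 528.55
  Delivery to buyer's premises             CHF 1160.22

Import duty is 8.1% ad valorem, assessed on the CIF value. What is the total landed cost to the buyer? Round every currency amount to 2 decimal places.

FCA: the seller delivers export-cleared goods to the carrier; the buyer bears costs from that point.
Already in the invoice (seller's account under FCA): inland to port — exclude.
CIF value = FCA price + origin terminal + freight + insurance = 116300.43 + 144.16 + 7052.91 + 175.18 = 123672.68
Import duty = 123672.68 × 8.1% = 10017.49
Buyer bears: origin terminal 144.16 + freight 7052.91 + insurance 175.18 + destination terminal 528.55 + delivery 1160.22 + duty 10017.49 = 19078.51
Landed cost = invoice 116300.43 + 19078.51 = 135378.94

Total landed cost: CHF 135378.94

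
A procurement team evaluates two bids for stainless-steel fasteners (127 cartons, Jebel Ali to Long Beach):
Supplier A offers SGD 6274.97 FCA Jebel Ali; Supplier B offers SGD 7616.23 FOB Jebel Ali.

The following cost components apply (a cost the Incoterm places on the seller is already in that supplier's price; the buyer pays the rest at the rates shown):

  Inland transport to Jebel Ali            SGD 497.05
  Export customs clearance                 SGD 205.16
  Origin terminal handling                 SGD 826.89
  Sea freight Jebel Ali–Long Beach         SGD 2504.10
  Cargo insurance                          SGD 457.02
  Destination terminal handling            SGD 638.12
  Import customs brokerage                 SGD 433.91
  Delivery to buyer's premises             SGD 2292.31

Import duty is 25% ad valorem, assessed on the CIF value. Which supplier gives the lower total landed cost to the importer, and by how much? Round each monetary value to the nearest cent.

Supplier A (FCA):
CIF value = FCA price + origin terminal + freight + insurance = 6274.97 + 826.89 + 2504.10 + 457.02 = 10062.98
Import duty = 10062.98 × 25% = 2515.75
Buyer bears (A): 826.89 + 2504.10 + 457.02 + 638.12 + 433.91 + 2292.31 = 7152.35
Landed cost (A) = invoice 6274.97 + 7152.35 + duty 2515.75 = 15943.07
Supplier B (FOB):
CIF value = FOB price + freight + insurance = 7616.23 + 2504.10 + 457.02 = 10577.35
Import duty = 10577.35 × 25% = 2644.34
Buyer bears (B): 2504.10 + 457.02 + 638.12 + 433.91 + 2292.31 = 6325.46
Landed cost (B) = invoice 7616.23 + 6325.46 + duty 2644.34 = 16586.03
Difference = |15943.07 − 16586.03| = 642.96

Supplier A is cheaper by SGD 642.96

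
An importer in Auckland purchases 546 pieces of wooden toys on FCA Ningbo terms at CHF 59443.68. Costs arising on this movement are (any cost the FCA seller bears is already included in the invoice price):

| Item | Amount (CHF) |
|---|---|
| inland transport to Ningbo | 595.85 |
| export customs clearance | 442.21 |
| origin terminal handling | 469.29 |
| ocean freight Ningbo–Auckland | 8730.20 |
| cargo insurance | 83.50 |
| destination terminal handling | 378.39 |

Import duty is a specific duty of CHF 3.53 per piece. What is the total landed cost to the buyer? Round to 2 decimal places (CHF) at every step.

Total landed cost: CHF 71032.44

FCA: the seller delivers export-cleared goods to the carrier; the buyer bears costs from that point.
Already in the invoice (seller's account under FCA): inland to port, export clearance — exclude.
CIF value = FCA price + origin terminal + freight + insurance = 59443.68 + 469.29 + 8730.20 + 83.50 = 68726.67
Import duty = 546 × 3.53 = 1927.38
Buyer bears: origin terminal 469.29 + freight 8730.20 + insurance 83.50 + destination terminal 378.39 + duty 1927.38 = 11588.76
Landed cost = invoice 59443.68 + 11588.76 = 71032.44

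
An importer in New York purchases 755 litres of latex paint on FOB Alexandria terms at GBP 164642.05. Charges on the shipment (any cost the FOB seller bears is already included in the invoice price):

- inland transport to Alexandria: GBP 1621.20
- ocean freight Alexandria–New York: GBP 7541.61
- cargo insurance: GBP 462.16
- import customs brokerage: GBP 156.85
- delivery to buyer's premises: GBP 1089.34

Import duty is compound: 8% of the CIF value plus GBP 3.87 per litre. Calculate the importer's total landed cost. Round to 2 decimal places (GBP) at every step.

Total landed cost: GBP 190625.53

FOB: the seller bears costs until goods are on board at the origin port; the buyer bears freight, insurance and all costs thereafter.
Already in the invoice (seller's account under FOB): inland to port — exclude.
CIF value = FOB price + freight + insurance = 164642.05 + 7541.61 + 462.16 = 172645.82
Ad valorem component: 172645.82 × 8% = 13811.67
Specific component: 755 × 3.87 = 2921.85
Import duty = 13811.67 + 2921.85 = 16733.52
Buyer bears: freight 7541.61 + insurance 462.16 + brokerage 156.85 + delivery 1089.34 + duty 16733.52 = 25983.48
Landed cost = invoice 164642.05 + 25983.48 = 190625.53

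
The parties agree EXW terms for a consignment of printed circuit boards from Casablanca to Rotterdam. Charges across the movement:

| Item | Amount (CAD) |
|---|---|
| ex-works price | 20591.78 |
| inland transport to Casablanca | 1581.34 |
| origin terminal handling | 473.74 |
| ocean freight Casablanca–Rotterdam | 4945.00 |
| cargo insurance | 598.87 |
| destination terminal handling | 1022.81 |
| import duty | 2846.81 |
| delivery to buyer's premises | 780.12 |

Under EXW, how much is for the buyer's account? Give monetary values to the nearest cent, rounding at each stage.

EXW: the seller makes goods available at their premises; the buyer bears all onward costs.
Seller's account: goods 20591.78 = 20591.78
Buyer's account: inland to port 1581.34 + origin terminal 473.74 + freight 4945.00 + insurance 598.87 + destination terminal 1022.81 + duty 2846.81 + delivery 780.12 = 12248.69

Buyer's account: CAD 12248.69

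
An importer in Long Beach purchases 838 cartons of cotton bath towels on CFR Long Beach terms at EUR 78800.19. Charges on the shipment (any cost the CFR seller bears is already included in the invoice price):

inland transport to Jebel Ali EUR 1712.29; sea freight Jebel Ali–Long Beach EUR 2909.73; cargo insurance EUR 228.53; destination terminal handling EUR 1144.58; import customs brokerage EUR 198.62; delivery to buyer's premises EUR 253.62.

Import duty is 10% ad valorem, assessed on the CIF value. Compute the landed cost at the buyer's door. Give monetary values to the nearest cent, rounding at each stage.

CFR: the seller pays costs through ocean freight to the destination port, but not insurance.
Already in the invoice (seller's account under CFR): inland to port, freight — exclude.
CIF value = CFR price + insurance = 78800.19 + 228.53 = 79028.72
Import duty = 79028.72 × 10% = 7902.87
Buyer bears: insurance 228.53 + destination terminal 1144.58 + brokerage 198.62 + delivery 253.62 + duty 7902.87 = 9728.22
Landed cost = invoice 78800.19 + 9728.22 = 88528.41

Total landed cost: EUR 88528.41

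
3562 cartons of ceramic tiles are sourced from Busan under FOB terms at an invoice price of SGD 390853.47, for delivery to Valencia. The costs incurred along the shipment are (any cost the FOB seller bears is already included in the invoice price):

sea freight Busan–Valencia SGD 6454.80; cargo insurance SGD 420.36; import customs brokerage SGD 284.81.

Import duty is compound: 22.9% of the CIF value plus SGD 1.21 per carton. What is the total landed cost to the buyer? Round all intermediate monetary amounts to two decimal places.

FOB: the seller bears costs until goods are on board at the origin port; the buyer bears freight, insurance and all costs thereafter.
CIF value = FOB price + freight + insurance = 390853.47 + 6454.80 + 420.36 = 397728.63
Ad valorem component: 397728.63 × 22.9% = 91079.86
Specific component: 3562 × 1.21 = 4310.02
Import duty = 91079.86 + 4310.02 = 95389.88
Buyer bears: freight 6454.80 + insurance 420.36 + brokerage 284.81 + duty 95389.88 = 102549.85
Landed cost = invoice 390853.47 + 102549.85 = 493403.32

Total landed cost: SGD 493403.32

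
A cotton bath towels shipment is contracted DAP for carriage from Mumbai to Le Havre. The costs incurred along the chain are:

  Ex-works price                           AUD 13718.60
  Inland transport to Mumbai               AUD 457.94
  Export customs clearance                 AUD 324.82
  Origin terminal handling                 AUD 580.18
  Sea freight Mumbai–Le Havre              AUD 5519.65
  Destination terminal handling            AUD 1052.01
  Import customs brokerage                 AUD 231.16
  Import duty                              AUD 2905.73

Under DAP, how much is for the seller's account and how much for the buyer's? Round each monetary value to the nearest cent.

DAP: the seller bears all costs to the named destination except import duty and clearance.
Seller's account: goods 13718.60 + inland to port 457.94 + export clearance 324.82 + origin terminal 580.18 + freight 5519.65 + destination terminal 1052.01 = 21653.20
Buyer's account: brokerage 231.16 + duty 2905.73 = 3136.89

Seller: AUD 21653.20; buyer: AUD 3136.89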